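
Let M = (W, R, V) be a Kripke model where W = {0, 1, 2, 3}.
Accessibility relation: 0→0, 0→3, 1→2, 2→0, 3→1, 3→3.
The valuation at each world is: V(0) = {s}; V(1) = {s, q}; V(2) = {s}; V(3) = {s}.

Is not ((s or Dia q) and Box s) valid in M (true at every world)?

Let φ = not ((s or Dia q) and Box s). Evaluate φ at each world:
  0 (successors {0, 3}): φ is false.
  1 (successors {2}): φ is false.
  2 (successors {0}): φ is false.
  3 (successors {1, 3}): φ is false.
Detail at 0 (counterexample):
  At 0: (s or Dia q) and Box s is true, so not ((s or Dia q) and Box s) is false.
    At 0: s or Dia q is true, Box s is true, so (s or Dia q) and Box s is true.
      At 0: s is true, Dia q is false, so s or Dia q is true.
      At 0: Box s requires s at every successor {0, 3}.
        At 0: s is true.
        At 3: s is true.
      So Box s is true at 0.

No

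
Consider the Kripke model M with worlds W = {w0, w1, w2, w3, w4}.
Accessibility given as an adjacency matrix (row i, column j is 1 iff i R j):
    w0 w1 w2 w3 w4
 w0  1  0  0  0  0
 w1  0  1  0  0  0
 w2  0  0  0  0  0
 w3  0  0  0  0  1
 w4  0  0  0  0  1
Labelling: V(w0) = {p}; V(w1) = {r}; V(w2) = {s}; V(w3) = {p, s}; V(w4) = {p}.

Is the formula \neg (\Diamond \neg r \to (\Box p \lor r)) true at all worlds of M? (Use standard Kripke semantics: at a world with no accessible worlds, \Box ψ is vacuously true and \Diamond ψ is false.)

No

Recall that \Box ψ holds at a world iff ψ holds at every accessible world, and \Diamond ψ holds iff ψ holds at some accessible world.
Let φ = \neg (\Diamond \neg r \to (\Box p \lor r)). Evaluate φ at each world:
  w0 (successors {w0}): φ is false.
  w1 (successors {w1}): φ is false.
  w2 (successors ∅): φ is false.
  w3 (successors {w4}): φ is false.
  w4 (successors {w4}): φ is false.
Detail at w0 (counterexample):
  At w0: \Diamond \neg r \to (\Box p \lor r) is true, so \neg (\Diamond \neg r \to (\Box p \lor r)) is false.
    At w0: \Diamond \neg r is true, \Box p \lor r is true, so \Diamond \neg r \to (\Box p \lor r) is true.
      At w0: \Diamond \neg r requires \neg r at some successor in {w0}.
        \neg r holds at w0, so \Diamond \neg r is true at w0.
      At w0: \Box p is true, r is false, so \Box p \lor r is true.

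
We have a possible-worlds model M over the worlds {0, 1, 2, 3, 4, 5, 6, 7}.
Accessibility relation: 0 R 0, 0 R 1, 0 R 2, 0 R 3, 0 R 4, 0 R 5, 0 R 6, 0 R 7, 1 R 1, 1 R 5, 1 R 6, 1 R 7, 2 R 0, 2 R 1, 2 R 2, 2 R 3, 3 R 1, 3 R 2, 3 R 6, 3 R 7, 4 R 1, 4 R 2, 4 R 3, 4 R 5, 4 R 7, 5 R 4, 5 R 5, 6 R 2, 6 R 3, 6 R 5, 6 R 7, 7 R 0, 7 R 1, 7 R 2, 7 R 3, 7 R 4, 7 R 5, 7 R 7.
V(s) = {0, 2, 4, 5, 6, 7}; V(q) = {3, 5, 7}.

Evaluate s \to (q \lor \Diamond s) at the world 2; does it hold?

At 2: s is true, q \lor \Diamond s is true, so s \to (q \lor \Diamond s) is true.
  At 2: q is false, \Diamond s is true, so q \lor \Diamond s is true.
    At 2: \Diamond s requires s at some successor in {0, 1, 2, 3}.
      s holds at 0, so \Diamond s is true at 2.

Yes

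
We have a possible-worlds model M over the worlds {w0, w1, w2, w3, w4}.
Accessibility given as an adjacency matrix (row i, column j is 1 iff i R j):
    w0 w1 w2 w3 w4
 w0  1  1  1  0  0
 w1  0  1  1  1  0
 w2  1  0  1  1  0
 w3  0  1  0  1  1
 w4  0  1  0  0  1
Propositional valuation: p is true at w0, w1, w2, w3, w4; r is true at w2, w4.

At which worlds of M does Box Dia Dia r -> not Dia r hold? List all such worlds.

none

Let φ = Box Dia Dia r -> not Dia r. Evaluate φ at each world:
  w0 (successors {w0, w1, w2}): φ is false.
  w1 (successors {w1, w2, w3}): φ is false.
  w2 (successors {w0, w2, w3}): φ is false.
  w3 (successors {w1, w3, w4}): φ is false.
  w4 (successors {w1, w4}): φ is false.
For instance, at w3:
  At w3: Box Dia Dia r is true, not Dia r is false, so Box Dia Dia r -> not Dia r is false.
    At w3: Box Dia Dia r requires Dia Dia r at every successor {w1, w3, w4}.
      At w1: Dia Dia r is true.
      At w3: Dia Dia r is true.
      At w4: Dia Dia r is true.
    So Box Dia Dia r is true at w3.
    At w3: Dia r is true, so not Dia r is false.
      At w3: Dia r requires r at some successor in {w1, w3, w4}.
        r holds at w4, so Dia r is true at w3.
Satisfying worlds: none.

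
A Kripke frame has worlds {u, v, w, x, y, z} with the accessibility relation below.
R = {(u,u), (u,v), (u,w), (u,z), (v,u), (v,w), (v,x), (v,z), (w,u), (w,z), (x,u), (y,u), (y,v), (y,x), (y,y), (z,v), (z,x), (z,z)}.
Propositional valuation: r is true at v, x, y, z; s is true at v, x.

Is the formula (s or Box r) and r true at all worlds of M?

Let φ = (s or Box r) and r. Evaluate φ at each world:
  u (successors {u, v, w, z}): φ is false.
  v (successors {u, w, x, z}): φ is true.
  w (successors {u, z}): φ is false.
  x (successors {u}): φ is true.
  y (successors {u, v, x, y}): φ is false.
  z (successors {v, x, z}): φ is true.
Detail at u (counterexample):
  At u: s or Box r is false, r is false, so (s or Box r) and r is false.
    At u: s is false, Box r is false, so s or Box r is false.
      At u: Box r requires r at every successor {u, v, w, z}.
        r fails at u, so Box r is false at u.

No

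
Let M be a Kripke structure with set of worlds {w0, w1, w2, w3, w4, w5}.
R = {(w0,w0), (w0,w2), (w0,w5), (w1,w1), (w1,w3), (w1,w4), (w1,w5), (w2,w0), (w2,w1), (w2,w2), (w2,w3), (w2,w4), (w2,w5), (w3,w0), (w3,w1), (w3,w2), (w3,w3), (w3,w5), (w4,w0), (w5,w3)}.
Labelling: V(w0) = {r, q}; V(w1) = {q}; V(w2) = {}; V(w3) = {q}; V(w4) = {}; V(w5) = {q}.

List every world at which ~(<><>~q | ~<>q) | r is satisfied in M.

w0

Let φ = ~(<><>~q | ~<>q) | r. Evaluate φ at each world:
  w0 (successors {w0, w2, w5}): φ is true.
  w1 (successors {w1, w3, w4, w5}): φ is false.
  w2 (successors {w0, w1, w2, w3, w4, w5}): φ is false.
  w3 (successors {w0, w1, w2, w3, w5}): φ is false.
  w4 (successors {w0}): φ is false.
  w5 (successors {w3}): φ is false.
For instance, at w4:
  At w4: ~(<><>~q | ~<>q) is false, r is false, so ~(<><>~q | ~<>q) | r is false.
    At w4: <><>~q | ~<>q is true, so ~(<><>~q | ~<>q) is false.
      At w4: <><>~q is true, ~<>q is false, so <><>~q | ~<>q is true.
Satisfying worlds: {w0}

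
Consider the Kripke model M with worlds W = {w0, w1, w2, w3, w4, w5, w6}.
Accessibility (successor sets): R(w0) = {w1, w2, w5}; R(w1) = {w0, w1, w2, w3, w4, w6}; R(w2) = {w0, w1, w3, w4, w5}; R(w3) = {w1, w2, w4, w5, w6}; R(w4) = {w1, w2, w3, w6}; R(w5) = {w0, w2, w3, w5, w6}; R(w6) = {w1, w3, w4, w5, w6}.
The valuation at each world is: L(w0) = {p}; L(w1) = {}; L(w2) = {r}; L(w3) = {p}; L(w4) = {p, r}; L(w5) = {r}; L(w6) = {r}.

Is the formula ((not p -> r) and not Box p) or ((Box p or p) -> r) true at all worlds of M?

Yes

Let φ = ((not p -> r) and not Box p) or ((Box p or p) -> r). Evaluate φ at each world:
  w0 (successors {w1, w2, w5}): φ is true.
  w1 (successors {w0, w1, w2, w3, w4, w6}): φ is true.
  w2 (successors {w0, w1, w3, w4, w5}): φ is true.
  w3 (successors {w1, w2, w4, w5, w6}): φ is true.
  w4 (successors {w1, w2, w3, w6}): φ is true.
  w5 (successors {w0, w2, w3, w5, w6}): φ is true.
  w6 (successors {w1, w3, w4, w5, w6}): φ is true.
For instance, at w6:
  At w6: (not p -> r) and not Box p is true, (Box p or p) -> r is true, so ((not p -> r) and not Box p) or ((Box p or p) -> r) is true.
    At w6: not p -> r is true, not Box p is true, so (not p -> r) and not Box p is true.
      At w6: Box p is false, so not Box p is true.
    At w6: Box p or p is false, r is true, so (Box p or p) -> r is true.
      At w6: Box p is false, p is false, so Box p or p is false.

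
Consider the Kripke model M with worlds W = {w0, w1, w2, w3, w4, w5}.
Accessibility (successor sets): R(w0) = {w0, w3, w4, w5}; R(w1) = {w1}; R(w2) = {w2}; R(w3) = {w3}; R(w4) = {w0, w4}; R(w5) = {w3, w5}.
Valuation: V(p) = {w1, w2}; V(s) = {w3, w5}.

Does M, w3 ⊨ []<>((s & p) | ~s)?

Recall that []ψ holds at a world iff ψ holds at every accessible world, and <>ψ holds iff ψ holds at some accessible world.
At w3: []<>((s & p) | ~s) requires <>((s & p) | ~s) at every successor {w3}.
  <>((s & p) | ~s) fails at w3, so []<>((s & p) | ~s) is false at w3.
    At w3: <>((s & p) | ~s) requires (s & p) | ~s at some successor in {w3}.
      At w3: (s & p) | ~s is false.
    So <>((s & p) | ~s) is false at w3.

No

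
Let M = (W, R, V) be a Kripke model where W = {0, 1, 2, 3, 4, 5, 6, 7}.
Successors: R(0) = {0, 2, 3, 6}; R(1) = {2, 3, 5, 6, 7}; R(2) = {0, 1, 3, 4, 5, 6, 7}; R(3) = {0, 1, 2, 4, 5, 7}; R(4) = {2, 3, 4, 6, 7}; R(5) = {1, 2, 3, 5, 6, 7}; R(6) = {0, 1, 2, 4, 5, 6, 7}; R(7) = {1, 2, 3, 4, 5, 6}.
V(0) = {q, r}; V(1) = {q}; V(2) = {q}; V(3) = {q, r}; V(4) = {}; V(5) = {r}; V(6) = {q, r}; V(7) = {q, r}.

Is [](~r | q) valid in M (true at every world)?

Recall that []ψ holds at a world iff ψ holds at every accessible world, and <>ψ holds iff ψ holds at some accessible world.
Let φ = [](~r | q). Evaluate φ at each world:
  0 (successors {0, 2, 3, 6}): φ is true.
  1 (successors {2, 3, 5, 6, 7}): φ is false.
  2 (successors {0, 1, 3, 4, 5, 6, 7}): φ is false.
  3 (successors {0, 1, 2, 4, 5, 7}): φ is false.
  4 (successors {2, 3, 4, 6, 7}): φ is true.
  5 (successors {1, 2, 3, 5, 6, 7}): φ is false.
  6 (successors {0, 1, 2, 4, 5, 6, 7}): φ is false.
  7 (successors {1, 2, 3, 4, 5, 6}): φ is false.
Detail at 1 (counterexample):
  At 1: [](~r | q) requires ~r | q at every successor {2, 3, 5, 6, 7}.
    ~r | q fails at 5, so [](~r | q) is false at 1.

No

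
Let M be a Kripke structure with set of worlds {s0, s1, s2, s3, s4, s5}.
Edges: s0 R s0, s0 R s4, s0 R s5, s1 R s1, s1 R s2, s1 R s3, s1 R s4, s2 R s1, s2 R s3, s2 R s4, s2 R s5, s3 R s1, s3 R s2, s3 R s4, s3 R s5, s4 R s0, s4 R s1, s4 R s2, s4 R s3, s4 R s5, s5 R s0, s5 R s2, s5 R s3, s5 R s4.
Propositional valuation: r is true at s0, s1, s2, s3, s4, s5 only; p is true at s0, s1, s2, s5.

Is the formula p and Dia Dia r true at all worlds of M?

Recall that Dia ψ holds at a world iff ψ holds at some accessible world.
Let φ = p and Dia Dia r. Evaluate φ at each world:
  s0 (successors {s0, s4, s5}): φ is true.
  s1 (successors {s1, s2, s3, s4}): φ is true.
  s2 (successors {s1, s3, s4, s5}): φ is true.
  s3 (successors {s1, s2, s4, s5}): φ is false.
  s4 (successors {s0, s1, s2, s3, s5}): φ is false.
  s5 (successors {s0, s2, s3, s4}): φ is true.
Detail at s3 (counterexample):
  At s3: p is false, Dia Dia r is true, so p and Dia Dia r is false.
    At s3: Dia Dia r requires Dia r at some successor in {s1, s2, s4, s5}.
      Dia r holds at s1, so Dia Dia r is true at s3.

No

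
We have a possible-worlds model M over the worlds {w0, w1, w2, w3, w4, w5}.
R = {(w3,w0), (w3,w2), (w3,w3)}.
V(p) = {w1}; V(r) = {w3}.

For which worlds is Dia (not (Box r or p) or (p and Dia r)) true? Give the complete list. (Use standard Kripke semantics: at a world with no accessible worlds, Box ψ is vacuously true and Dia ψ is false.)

w3

Let φ = Dia (not (Box r or p) or (p and Dia r)). Evaluate φ at each world:
  w0 (successors ∅): φ is false.
  w1 (successors ∅): φ is false.
  w2 (successors ∅): φ is false.
  w3 (successors {w0, w2, w3}): φ is true.
  w4 (successors ∅): φ is false.
  w5 (successors ∅): φ is false.
For instance, at w3:
  At w3: Dia (not (Box r or p) or (p and Dia r)) requires not (Box r or p) or (p and Dia r) at some successor in {w0, w2, w3}.
    not (Box r or p) or (p and Dia r) holds at w3, so Dia (not (Box r or p) or (p and Dia r)) is true at w3.
      At w3: not (Box r or p) is true, p and Dia r is false, so not (Box r or p) or (p and Dia r) is true.
Satisfying worlds: {w3}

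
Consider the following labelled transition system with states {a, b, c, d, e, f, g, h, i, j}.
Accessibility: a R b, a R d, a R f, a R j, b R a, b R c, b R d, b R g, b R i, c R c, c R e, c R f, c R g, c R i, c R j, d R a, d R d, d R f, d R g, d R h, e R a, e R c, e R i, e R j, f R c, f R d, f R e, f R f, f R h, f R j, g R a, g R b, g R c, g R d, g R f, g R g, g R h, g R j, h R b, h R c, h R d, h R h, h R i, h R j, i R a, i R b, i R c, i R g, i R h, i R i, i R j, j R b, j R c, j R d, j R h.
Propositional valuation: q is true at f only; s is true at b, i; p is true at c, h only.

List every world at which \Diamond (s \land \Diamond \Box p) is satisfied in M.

Let φ = \Diamond (s \land \Diamond \Box p). Evaluate φ at each world:
  a (successors {b, d, f, j}): φ is false.
  b (successors {a, c, d, g, i}): φ is false.
  c (successors {c, e, f, g, i, j}): φ is false.
  d (successors {a, d, f, g, h}): φ is false.
  e (successors {a, c, i, j}): φ is false.
  f (successors {c, d, e, f, h, j}): φ is false.
  g (successors {a, b, c, d, f, g, h, j}): φ is false.
  h (successors {b, c, d, h, i, j}): φ is false.
  i (successors {a, b, c, g, h, i, j}): φ is false.
  j (successors {b, c, d, h}): φ is false.
For instance, at h:
  At h: \Diamond (s \land \Diamond \Box p) requires s \land \Diamond \Box p at some successor in {b, c, d, h, i, j}.
    At b: s \land \Diamond \Box p is false.
    At c: s \land \Diamond \Box p is false.
    At d: s \land \Diamond \Box p is false.
    At h: s \land \Diamond \Box p is false.
    At i: s \land \Diamond \Box p is false.
    At j: s \land \Diamond \Box p is false.
  So \Diamond (s \land \Diamond \Box p) is false at h.
Satisfying worlds: none.

none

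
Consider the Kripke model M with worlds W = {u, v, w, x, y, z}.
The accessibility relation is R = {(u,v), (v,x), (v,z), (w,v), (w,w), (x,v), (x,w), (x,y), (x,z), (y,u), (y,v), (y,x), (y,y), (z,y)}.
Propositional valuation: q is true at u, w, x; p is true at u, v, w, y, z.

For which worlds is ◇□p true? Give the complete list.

Let φ = ◇□p. Evaluate φ at each world:
  u (successors {v}): φ is false.
  v (successors {x, z}): φ is true.
  w (successors {v, w}): φ is true.
  x (successors {v, w, y, z}): φ is true.
  y (successors {u, v, x, y}): φ is true.
  z (successors {y}): φ is false.
For instance, at x:
  At x: ◇□p requires □p at some successor in {v, w, y, z}.
    □p holds at w, so ◇□p is true at x.
      At w: □p requires p at every successor {v, w}.
        At v: p is true.
        At w: p is true.
      So □p is true at w.
Satisfying worlds: {v, w, x, y}

v, w, x, y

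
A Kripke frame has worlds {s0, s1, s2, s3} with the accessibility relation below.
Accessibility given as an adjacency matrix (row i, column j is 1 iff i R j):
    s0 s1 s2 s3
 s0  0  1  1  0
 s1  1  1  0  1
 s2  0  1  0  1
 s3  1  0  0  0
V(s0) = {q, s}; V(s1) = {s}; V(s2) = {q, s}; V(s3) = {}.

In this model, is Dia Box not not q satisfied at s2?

Recall that Box ψ holds at a world iff ψ holds at every accessible world, and Dia ψ holds iff ψ holds at some accessible world.
At s2: Dia Box not not q requires Box not not q at some successor in {s1, s3}.
  Box not not q holds at s3, so Dia Box not not q is true at s2.
    At s3: Box not not q requires not not q at every successor {s0}.
      At s0: not not q is true.
    So Box not not q is true at s3.

Yes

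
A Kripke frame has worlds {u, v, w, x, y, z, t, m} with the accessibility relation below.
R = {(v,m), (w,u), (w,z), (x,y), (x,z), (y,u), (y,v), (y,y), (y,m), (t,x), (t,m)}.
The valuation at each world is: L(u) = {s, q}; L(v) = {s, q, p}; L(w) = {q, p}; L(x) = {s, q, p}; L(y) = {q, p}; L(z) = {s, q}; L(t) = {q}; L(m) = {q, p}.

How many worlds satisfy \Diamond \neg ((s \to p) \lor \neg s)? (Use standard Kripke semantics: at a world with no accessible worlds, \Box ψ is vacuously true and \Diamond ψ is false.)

Let φ = \Diamond \neg ((s \to p) \lor \neg s). Evaluate φ at each world:
  u (successors ∅): φ is false.
  v (successors {m}): φ is false.
  w (successors {u, z}): φ is true.
  x (successors {y, z}): φ is true.
  y (successors {u, v, y, m}): φ is true.
  z (successors ∅): φ is false.
  t (successors {x, m}): φ is false.
  m (successors ∅): φ is false.
For instance, at w:
  At w: \Diamond \neg ((s \to p) \lor \neg s) requires \neg ((s \to p) \lor \neg s) at some successor in {u, z}.
    \neg ((s \to p) \lor \neg s) holds at u, so \Diamond \neg ((s \to p) \lor \neg s) is true at w.
Satisfying worlds: {w, x, y}

3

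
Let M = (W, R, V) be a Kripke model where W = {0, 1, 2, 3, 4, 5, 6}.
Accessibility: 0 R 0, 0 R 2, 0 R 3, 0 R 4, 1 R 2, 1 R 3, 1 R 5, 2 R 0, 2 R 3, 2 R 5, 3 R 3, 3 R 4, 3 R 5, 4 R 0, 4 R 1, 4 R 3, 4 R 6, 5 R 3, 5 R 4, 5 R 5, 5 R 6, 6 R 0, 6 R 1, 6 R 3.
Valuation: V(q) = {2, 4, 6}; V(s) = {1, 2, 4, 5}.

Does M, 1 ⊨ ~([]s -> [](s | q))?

Recall that []ψ holds at a world iff ψ holds at every accessible world, and <>ψ holds iff ψ holds at some accessible world.
At 1: []s -> [](s | q) is true, so ~([]s -> [](s | q)) is false.
  At 1: []s is false, [](s | q) is false, so []s -> [](s | q) is true.
    At 1: []s requires s at every successor {2, 3, 5}.
      s fails at 3, so []s is false at 1.
    At 1: [](s | q) requires s | q at every successor {2, 3, 5}.
      s | q fails at 3, so [](s | q) is false at 1.

No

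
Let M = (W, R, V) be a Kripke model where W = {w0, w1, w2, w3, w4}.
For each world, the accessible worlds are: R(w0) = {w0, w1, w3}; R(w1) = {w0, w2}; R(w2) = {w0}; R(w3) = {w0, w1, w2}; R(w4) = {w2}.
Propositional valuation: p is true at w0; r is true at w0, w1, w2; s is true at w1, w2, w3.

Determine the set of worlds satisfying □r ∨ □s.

w1, w2, w3, w4

Recall that □ψ holds at a world iff ψ holds at every accessible world, and ◇ψ holds iff ψ holds at some accessible world.
Let φ = □r ∨ □s. Evaluate φ at each world:
  w0 (successors {w0, w1, w3}): φ is false.
  w1 (successors {w0, w2}): φ is true.
  w2 (successors {w0}): φ is true.
  w3 (successors {w0, w1, w2}): φ is true.
  w4 (successors {w2}): φ is true.
For instance, at w4:
  At w4: □r is true, □s is true, so □r ∨ □s is true.
    At w4: □r requires r at every successor {w2}.
      At w2: r is true.
    So □r is true at w4.
    At w4: □s requires s at every successor {w2}.
      At w2: s is true.
    So □s is true at w4.
Satisfying worlds: {w1, w2, w3, w4}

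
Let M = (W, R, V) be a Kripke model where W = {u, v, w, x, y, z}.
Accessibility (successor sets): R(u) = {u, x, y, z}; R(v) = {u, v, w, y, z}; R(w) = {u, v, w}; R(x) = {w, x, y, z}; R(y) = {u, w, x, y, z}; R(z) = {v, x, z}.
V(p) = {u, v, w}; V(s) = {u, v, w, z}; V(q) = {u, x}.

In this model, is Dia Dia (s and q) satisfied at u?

Yes

At u: Dia Dia (s and q) requires Dia (s and q) at some successor in {u, x, y, z}.
  Dia (s and q) holds at u, so Dia Dia (s and q) is true at u.
    At u: Dia (s and q) requires s and q at some successor in {u, x, y, z}.
      s and q holds at u, so Dia (s and q) is true at u.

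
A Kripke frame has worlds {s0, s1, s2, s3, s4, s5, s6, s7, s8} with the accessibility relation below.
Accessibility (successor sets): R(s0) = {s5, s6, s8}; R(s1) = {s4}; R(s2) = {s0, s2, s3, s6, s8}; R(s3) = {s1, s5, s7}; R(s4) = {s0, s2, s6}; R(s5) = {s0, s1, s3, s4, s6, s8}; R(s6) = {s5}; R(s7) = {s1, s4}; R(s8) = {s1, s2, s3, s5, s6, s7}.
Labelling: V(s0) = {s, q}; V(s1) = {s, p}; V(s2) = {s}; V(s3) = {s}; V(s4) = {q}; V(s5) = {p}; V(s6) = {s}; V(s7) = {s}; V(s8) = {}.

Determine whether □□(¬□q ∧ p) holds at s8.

No

At s8: □□(¬□q ∧ p) requires □(¬□q ∧ p) at every successor {s1, s2, s3, s5, s6, s7}.
  □(¬□q ∧ p) fails at s1, so □□(¬□q ∧ p) is false at s8.
    At s1: □(¬□q ∧ p) requires ¬□q ∧ p at every successor {s4}.
      ¬□q ∧ p fails at s4, so □(¬□q ∧ p) is false at s1.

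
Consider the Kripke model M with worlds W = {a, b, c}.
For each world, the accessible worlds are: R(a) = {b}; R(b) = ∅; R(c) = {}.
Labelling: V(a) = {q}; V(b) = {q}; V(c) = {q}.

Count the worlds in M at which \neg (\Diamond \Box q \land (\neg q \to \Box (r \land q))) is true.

Let φ = \neg (\Diamond \Box q \land (\neg q \to \Box (r \land q))). Evaluate φ at each world:
  a (successors {b}): φ is false.
  b (successors ∅): φ is true.
  c (successors ∅): φ is true.
For instance, at a:
  At a: \Diamond \Box q \land (\neg q \to \Box (r \land q)) is true, so \neg (\Diamond \Box q \land (\neg q \to \Box (r \land q))) is false.
    At a: \Diamond \Box q is true, \neg q \to \Box (r \land q) is true, so \Diamond \Box q \land (\neg q \to \Box (r \land q)) is true.
      At a: \Diamond \Box q requires \Box q at some successor in {b}.
        \Box q holds at b, so \Diamond \Box q is true at a.
      At a: \neg q is false, \Box (r \land q) is false, so \neg q \to \Box (r \land q) is true.
Satisfying worlds: {b, c}

2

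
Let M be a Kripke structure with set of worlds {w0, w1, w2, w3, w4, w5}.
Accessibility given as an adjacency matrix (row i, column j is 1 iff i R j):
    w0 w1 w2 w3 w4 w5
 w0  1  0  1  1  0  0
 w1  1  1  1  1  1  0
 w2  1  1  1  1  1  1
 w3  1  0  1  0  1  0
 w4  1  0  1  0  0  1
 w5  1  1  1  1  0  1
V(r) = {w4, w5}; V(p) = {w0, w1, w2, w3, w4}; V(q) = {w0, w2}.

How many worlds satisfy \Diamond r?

Let φ = \Diamond r. Evaluate φ at each world:
  w0 (successors {w0, w2, w3}): φ is false.
  w1 (successors {w0, w1, w2, w3, w4}): φ is true.
  w2 (successors {w0, w1, w2, w3, w4, w5}): φ is true.
  w3 (successors {w0, w2, w4}): φ is true.
  w4 (successors {w0, w2, w5}): φ is true.
  w5 (successors {w0, w1, w2, w3, w5}): φ is true.
For instance, at w3:
  At w3: \Diamond r requires r at some successor in {w0, w2, w4}.
    r holds at w4, so \Diamond r is true at w3.
Satisfying worlds: {w1, w2, w3, w4, w5}

5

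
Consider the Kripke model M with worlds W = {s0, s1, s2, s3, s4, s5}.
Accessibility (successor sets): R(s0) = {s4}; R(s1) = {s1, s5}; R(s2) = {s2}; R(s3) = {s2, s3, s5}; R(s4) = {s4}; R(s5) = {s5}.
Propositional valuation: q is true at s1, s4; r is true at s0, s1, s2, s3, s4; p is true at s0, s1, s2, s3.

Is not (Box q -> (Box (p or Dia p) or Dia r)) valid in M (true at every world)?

No

Let φ = not (Box q -> (Box (p or Dia p) or Dia r)). Evaluate φ at each world:
  s0 (successors {s4}): φ is false.
  s1 (successors {s1, s5}): φ is false.
  s2 (successors {s2}): φ is false.
  s3 (successors {s2, s3, s5}): φ is false.
  s4 (successors {s4}): φ is false.
  s5 (successors {s5}): φ is false.
Detail at s0 (counterexample):
  At s0: Box q -> (Box (p or Dia p) or Dia r) is true, so not (Box q -> (Box (p or Dia p) or Dia r)) is false.
    At s0: Box q is true, Box (p or Dia p) or Dia r is true, so Box q -> (Box (p or Dia p) or Dia r) is true.
      At s0: Box q requires q at every successor {s4}.
        At s4: q is true.
      So Box q is true at s0.
      At s0: Box (p or Dia p) is false, Dia r is true, so Box (p or Dia p) or Dia r is true.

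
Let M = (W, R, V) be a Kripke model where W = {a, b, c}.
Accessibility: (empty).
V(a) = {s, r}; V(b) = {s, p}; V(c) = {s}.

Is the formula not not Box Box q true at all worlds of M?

Let φ = not not Box Box q. Evaluate φ at each world:
  a (successors ∅): φ is true.
  b (successors ∅): φ is true.
  c (successors ∅): φ is true.
For instance, at c:
  At c: not Box Box q is false, so not not Box Box q is true.
    At c: Box Box q is true, so not Box Box q is false.
      At c: no accessible worlds, so Box Box q holds vacuously.

Yes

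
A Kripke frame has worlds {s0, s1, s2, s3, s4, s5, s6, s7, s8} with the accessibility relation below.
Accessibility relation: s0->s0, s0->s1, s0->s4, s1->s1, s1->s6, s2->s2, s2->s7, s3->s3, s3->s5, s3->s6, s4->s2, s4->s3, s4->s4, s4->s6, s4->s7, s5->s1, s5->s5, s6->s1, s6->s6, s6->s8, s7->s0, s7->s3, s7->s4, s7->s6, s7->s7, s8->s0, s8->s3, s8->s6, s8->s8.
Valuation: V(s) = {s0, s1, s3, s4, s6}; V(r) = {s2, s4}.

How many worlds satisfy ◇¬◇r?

8

Let φ = ◇¬◇r. Evaluate φ at each world:
  s0 (successors {s0, s1, s4}): φ is true.
  s1 (successors {s1, s6}): φ is true.
  s2 (successors {s2, s7}): φ is false.
  s3 (successors {s3, s5, s6}): φ is true.
  s4 (successors {s2, s3, s4, s6, s7}): φ is true.
  s5 (successors {s1, s5}): φ is true.
  s6 (successors {s1, s6, s8}): φ is true.
  s7 (successors {s0, s3, s4, s6, s7}): φ is true.
  s8 (successors {s0, s3, s6, s8}): φ is true.
For instance, at s7:
  At s7: ◇¬◇r requires ¬◇r at some successor in {s0, s3, s4, s6, s7}.
    ¬◇r holds at s3, so ◇¬◇r is true at s7.
      At s3: ◇r is false, so ¬◇r is true.
Satisfying worlds: {s0, s1, s3, s4, s5, s6, s7, s8}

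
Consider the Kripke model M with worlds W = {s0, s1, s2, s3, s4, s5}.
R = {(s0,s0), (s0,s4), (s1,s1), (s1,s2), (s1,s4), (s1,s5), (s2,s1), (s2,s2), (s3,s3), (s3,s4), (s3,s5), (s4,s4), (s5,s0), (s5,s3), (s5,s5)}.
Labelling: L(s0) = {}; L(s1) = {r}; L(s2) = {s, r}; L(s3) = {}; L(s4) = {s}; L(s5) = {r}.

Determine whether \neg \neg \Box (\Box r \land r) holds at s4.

No

At s4: \neg \Box (\Box r \land r) is true, so \neg \neg \Box (\Box r \land r) is false.
  At s4: \Box (\Box r \land r) is false, so \neg \Box (\Box r \land r) is true.
    At s4: \Box (\Box r \land r) requires \Box r \land r at every successor {s4}.
      \Box r \land r fails at s4, so \Box (\Box r \land r) is false at s4.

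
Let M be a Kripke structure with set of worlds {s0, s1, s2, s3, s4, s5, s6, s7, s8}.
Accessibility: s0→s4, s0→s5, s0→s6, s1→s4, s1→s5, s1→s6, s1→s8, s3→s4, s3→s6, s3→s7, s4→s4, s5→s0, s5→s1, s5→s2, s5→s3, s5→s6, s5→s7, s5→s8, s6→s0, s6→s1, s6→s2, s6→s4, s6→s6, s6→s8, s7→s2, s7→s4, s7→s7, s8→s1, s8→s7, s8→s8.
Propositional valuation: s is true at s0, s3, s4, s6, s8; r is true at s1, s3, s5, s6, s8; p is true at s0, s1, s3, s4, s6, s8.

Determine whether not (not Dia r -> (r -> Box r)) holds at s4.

Recall that Box ψ holds at a world iff ψ holds at every accessible world, and Dia ψ holds iff ψ holds at some accessible world.
At s4: not Dia r -> (r -> Box r) is true, so not (not Dia r -> (r -> Box r)) is false.
  At s4: not Dia r is true, r -> Box r is true, so not Dia r -> (r -> Box r) is true.
    At s4: Dia r is false, so not Dia r is true.
      At s4: Dia r requires r at some successor in {s4}.
        At s4: r is false.
      So Dia r is false at s4.
    At s4: r is false, Box r is false, so r -> Box r is true.
      At s4: Box r requires r at every successor {s4}.
        r fails at s4, so Box r is false at s4.

No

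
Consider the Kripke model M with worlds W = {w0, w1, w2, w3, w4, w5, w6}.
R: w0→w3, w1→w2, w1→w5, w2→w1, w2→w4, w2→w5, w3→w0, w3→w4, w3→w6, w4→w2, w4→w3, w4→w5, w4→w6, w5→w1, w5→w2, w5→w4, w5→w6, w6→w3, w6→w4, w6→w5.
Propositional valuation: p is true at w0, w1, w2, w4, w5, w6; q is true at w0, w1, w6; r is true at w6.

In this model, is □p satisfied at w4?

At w4: □p requires p at every successor {w2, w3, w5, w6}.
  p fails at w3, so □p is false at w4.

No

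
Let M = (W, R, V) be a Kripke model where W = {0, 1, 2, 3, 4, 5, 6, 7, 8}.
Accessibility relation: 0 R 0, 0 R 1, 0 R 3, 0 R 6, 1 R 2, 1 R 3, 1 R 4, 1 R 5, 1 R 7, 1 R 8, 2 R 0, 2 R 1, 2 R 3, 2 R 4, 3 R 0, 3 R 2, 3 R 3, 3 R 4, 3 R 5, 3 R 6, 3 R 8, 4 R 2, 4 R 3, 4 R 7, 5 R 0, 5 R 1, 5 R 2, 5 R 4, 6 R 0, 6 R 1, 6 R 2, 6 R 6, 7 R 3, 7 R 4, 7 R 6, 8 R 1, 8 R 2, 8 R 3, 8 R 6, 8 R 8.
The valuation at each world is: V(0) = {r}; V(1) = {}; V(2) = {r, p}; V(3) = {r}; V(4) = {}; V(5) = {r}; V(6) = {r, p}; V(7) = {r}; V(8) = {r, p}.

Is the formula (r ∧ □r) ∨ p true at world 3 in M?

No

Recall that □ψ holds at a world iff ψ holds at every accessible world, and ◇ψ holds iff ψ holds at some accessible world.
At 3: r ∧ □r is false, p is false, so (r ∧ □r) ∨ p is false.
  At 3: r is true, □r is false, so r ∧ □r is false.
    At 3: □r requires r at every successor {0, 2, 3, 4, 5, 6, 8}.
      r fails at 4, so □r is false at 3.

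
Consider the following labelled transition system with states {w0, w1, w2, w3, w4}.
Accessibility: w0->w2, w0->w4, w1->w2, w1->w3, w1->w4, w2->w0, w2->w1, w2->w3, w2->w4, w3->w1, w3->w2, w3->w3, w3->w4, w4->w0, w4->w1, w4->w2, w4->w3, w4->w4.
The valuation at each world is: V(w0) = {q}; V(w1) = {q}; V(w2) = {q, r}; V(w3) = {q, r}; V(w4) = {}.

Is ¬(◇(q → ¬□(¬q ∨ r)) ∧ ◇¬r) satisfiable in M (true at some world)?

No

Recall that □ψ holds at a world iff ψ holds at every accessible world, and ◇ψ holds iff ψ holds at some accessible world.
Let φ = ¬(◇(q → ¬□(¬q ∨ r)) ∧ ◇¬r). Evaluate φ at each world:
  w0 (successors {w2, w4}): φ is false.
  w1 (successors {w2, w3, w4}): φ is false.
  w2 (successors {w0, w1, w3, w4}): φ is false.
  w3 (successors {w1, w2, w3, w4}): φ is false.
  w4 (successors {w0, w1, w2, w3, w4}): φ is false.
For instance, at w1:
  At w1: ◇(q → ¬□(¬q ∨ r)) ∧ ◇¬r is true, so ¬(◇(q → ¬□(¬q ∨ r)) ∧ ◇¬r) is false.
    At w1: ◇(q → ¬□(¬q ∨ r)) is true, ◇¬r is true, so ◇(q → ¬□(¬q ∨ r)) ∧ ◇¬r is true.
      At w1: ◇(q → ¬□(¬q ∨ r)) requires q → ¬□(¬q ∨ r) at some successor in {w2, w3, w4}.
        q → ¬□(¬q ∨ r) holds at w2, so ◇(q → ¬□(¬q ∨ r)) is true at w1.
      At w1: ◇¬r requires ¬r at some successor in {w2, w3, w4}.
        ¬r holds at w4, so ◇¬r is true at w1.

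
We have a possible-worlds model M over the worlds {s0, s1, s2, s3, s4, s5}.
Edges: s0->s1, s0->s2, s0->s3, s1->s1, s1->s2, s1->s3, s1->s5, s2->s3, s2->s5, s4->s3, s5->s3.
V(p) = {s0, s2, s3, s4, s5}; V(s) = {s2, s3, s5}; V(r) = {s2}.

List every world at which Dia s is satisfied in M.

Let φ = Dia s. Evaluate φ at each world:
  s0 (successors {s1, s2, s3}): φ is true.
  s1 (successors {s1, s2, s3, s5}): φ is true.
  s2 (successors {s3, s5}): φ is true.
  s3 (successors ∅): φ is false.
  s4 (successors {s3}): φ is true.
  s5 (successors {s3}): φ is true.
For instance, at s4:
  At s4: Dia s requires s at some successor in {s3}.
    s holds at s3, so Dia s is true at s4.
Satisfying worlds: {s0, s1, s2, s4, s5}

s0, s1, s2, s4, s5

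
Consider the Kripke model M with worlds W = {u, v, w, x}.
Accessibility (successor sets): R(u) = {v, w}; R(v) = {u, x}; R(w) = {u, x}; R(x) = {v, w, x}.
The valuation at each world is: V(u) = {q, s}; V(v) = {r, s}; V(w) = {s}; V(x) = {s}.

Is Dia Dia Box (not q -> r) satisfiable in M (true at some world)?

No

Let φ = Dia Dia Box (not q -> r). Evaluate φ at each world:
  u (successors {v, w}): φ is false.
  v (successors {u, x}): φ is false.
  w (successors {u, x}): φ is false.
  x (successors {v, w, x}): φ is false.
For instance, at w:
  At w: Dia Dia Box (not q -> r) requires Dia Box (not q -> r) at some successor in {u, x}.
    At u: Dia Box (not q -> r) is false.
    At x: Dia Box (not q -> r) is false.
  So Dia Dia Box (not q -> r) is false at w.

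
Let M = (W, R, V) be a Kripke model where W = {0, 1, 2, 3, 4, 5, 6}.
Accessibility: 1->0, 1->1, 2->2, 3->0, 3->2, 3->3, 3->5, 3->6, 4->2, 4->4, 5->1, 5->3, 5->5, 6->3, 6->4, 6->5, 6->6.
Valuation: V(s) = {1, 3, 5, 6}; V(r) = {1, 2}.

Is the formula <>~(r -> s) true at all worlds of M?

Let φ = <>~(r -> s). Evaluate φ at each world:
  0 (successors ∅): φ is false.
  1 (successors {0, 1}): φ is false.
  2 (successors {2}): φ is true.
  3 (successors {0, 2, 3, 5, 6}): φ is true.
  4 (successors {2, 4}): φ is true.
  5 (successors {1, 3, 5}): φ is false.
  6 (successors {3, 4, 5, 6}): φ is false.
Detail at 0 (counterexample):
  At 0: no accessible worlds, so <>~(r -> s) is false.

No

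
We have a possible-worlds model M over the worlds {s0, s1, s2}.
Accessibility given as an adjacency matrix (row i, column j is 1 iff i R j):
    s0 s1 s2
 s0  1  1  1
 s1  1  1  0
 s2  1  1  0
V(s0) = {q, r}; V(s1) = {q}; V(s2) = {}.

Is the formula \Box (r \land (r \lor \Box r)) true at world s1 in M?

No

At s1: \Box (r \land (r \lor \Box r)) requires r \land (r \lor \Box r) at every successor {s0, s1}.
  r \land (r \lor \Box r) fails at s1, so \Box (r \land (r \lor \Box r)) is false at s1.
    At s1: r is false, r \lor \Box r is false, so r \land (r \lor \Box r) is false.
      At s1: r is false, \Box r is false, so r \lor \Box r is false.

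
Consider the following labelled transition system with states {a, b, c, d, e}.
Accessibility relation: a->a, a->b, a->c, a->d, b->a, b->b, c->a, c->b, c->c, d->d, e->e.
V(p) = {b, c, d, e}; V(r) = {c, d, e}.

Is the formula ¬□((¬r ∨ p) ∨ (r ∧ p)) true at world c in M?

At c: □((¬r ∨ p) ∨ (r ∧ p)) is true, so ¬□((¬r ∨ p) ∨ (r ∧ p)) is false.
  At c: □((¬r ∨ p) ∨ (r ∧ p)) requires (¬r ∨ p) ∨ (r ∧ p) at every successor {a, b, c}.
    At a: (¬r ∨ p) ∨ (r ∧ p) is true.
    At b: (¬r ∨ p) ∨ (r ∧ p) is true.
    At c: (¬r ∨ p) ∨ (r ∧ p) is true.
  So □((¬r ∨ p) ∨ (r ∧ p)) is true at c.

No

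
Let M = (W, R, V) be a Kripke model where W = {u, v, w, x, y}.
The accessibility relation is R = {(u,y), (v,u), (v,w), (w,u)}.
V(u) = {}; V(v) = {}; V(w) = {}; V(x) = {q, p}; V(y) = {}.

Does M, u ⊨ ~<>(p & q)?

Yes

At u: <>(p & q) is false, so ~<>(p & q) is true.
  At u: <>(p & q) requires p & q at some successor in {y}.
    At y: p & q is false.
  So <>(p & q) is false at u.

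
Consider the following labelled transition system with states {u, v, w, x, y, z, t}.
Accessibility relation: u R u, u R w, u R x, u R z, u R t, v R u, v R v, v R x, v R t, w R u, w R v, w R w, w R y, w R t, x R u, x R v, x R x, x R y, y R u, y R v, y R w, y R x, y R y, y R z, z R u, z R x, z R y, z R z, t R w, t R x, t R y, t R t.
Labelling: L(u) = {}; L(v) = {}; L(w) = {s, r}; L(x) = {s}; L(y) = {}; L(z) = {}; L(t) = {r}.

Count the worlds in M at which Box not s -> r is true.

Let φ = Box not s -> r. Evaluate φ at each world:
  u (successors {u, w, x, z, t}): φ is true.
  v (successors {u, v, x, t}): φ is true.
  w (successors {u, v, w, y, t}): φ is true.
  x (successors {u, v, x, y}): φ is true.
  y (successors {u, v, w, x, y, z}): φ is true.
  z (successors {u, x, y, z}): φ is true.
  t (successors {w, x, y, t}): φ is true.
For instance, at y:
  At y: Box not s is false, r is false, so Box not s -> r is true.
    At y: Box not s requires not s at every successor {u, v, w, x, y, z}.
      not s fails at w, so Box not s is false at y.
Satisfying worlds: {u, v, w, x, y, z, t}

7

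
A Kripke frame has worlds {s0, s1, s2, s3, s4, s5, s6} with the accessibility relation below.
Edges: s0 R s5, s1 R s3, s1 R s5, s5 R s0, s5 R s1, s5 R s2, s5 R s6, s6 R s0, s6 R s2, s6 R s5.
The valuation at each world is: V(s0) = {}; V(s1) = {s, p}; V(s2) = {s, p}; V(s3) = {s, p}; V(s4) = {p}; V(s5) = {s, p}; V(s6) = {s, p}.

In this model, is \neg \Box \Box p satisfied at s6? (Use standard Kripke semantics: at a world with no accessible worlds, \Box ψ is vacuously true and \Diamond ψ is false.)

Yes

Recall that \Box ψ holds at a world iff ψ holds at every accessible world, and \Diamond ψ holds iff ψ holds at some accessible world.
At s6: \Box \Box p is false, so \neg \Box \Box p is true.
  At s6: \Box \Box p requires \Box p at every successor {s0, s2, s5}.
    \Box p fails at s5, so \Box \Box p is false at s6.
      At s5: \Box p requires p at every successor {s0, s1, s2, s6}.
        p fails at s0, so \Box p is false at s5.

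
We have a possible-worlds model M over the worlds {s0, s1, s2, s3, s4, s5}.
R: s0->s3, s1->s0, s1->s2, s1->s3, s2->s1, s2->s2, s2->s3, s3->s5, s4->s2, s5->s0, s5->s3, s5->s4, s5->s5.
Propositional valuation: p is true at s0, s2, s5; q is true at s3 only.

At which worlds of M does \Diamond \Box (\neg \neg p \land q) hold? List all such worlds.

Recall that \Box ψ holds at a world iff ψ holds at every accessible world, and \Diamond ψ holds iff ψ holds at some accessible world.
Let φ = \Diamond \Box (\neg \neg p \land q). Evaluate φ at each world:
  s0 (successors {s3}): φ is false.
  s1 (successors {s0, s2, s3}): φ is false.
  s2 (successors {s1, s2, s3}): φ is false.
  s3 (successors {s5}): φ is false.
  s4 (successors {s2}): φ is false.
  s5 (successors {s0, s3, s4, s5}): φ is false.
For instance, at s1:
  At s1: \Diamond \Box (\neg \neg p \land q) requires \Box (\neg \neg p \land q) at some successor in {s0, s2, s3}.
    At s0: \Box (\neg \neg p \land q) is false.
    At s2: \Box (\neg \neg p \land q) is false.
    At s3: \Box (\neg \neg p \land q) is false.
  So \Diamond \Box (\neg \neg p \land q) is false at s1.
Satisfying worlds: none.

none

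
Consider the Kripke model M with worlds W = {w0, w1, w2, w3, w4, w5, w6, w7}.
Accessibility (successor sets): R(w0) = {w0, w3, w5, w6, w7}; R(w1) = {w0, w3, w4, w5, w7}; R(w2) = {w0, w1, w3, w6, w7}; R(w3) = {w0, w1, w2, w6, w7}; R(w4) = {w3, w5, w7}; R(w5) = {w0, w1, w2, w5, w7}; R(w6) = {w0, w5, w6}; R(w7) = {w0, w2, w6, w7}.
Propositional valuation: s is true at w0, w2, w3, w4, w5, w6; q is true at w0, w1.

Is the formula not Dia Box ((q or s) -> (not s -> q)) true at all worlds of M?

No

Recall that Box ψ holds at a world iff ψ holds at every accessible world, and Dia ψ holds iff ψ holds at some accessible world.
Let φ = not Dia Box ((q or s) -> (not s -> q)). Evaluate φ at each world:
  w0 (successors {w0, w3, w5, w6, w7}): φ is false.
  w1 (successors {w0, w3, w4, w5, w7}): φ is false.
  w2 (successors {w0, w1, w3, w6, w7}): φ is false.
  w3 (successors {w0, w1, w2, w6, w7}): φ is false.
  w4 (successors {w3, w5, w7}): φ is false.
  w5 (successors {w0, w1, w2, w5, w7}): φ is false.
  w6 (successors {w0, w5, w6}): φ is false.
  w7 (successors {w0, w2, w6, w7}): φ is false.
Detail at w0 (counterexample):
  At w0: Dia Box ((q or s) -> (not s -> q)) is true, so not Dia Box ((q or s) -> (not s -> q)) is false.
    At w0: Dia Box ((q or s) -> (not s -> q)) requires Box ((q or s) -> (not s -> q)) at some successor in {w0, w3, w5, w6, w7}.
      Box ((q or s) -> (not s -> q)) holds at w0, so Dia Box ((q or s) -> (not s -> q)) is true at w0.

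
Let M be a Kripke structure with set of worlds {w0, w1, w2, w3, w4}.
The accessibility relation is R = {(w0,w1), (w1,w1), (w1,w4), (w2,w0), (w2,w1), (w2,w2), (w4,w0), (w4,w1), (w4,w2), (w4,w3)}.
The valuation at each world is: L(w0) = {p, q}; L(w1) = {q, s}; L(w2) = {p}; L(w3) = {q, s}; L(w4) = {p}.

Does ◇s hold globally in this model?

Recall that ◇ψ holds at a world iff ψ holds at some accessible world.
Let φ = ◇s. Evaluate φ at each world:
  w0 (successors {w1}): φ is true.
  w1 (successors {w1, w4}): φ is true.
  w2 (successors {w0, w1, w2}): φ is true.
  w3 (successors ∅): φ is false.
  w4 (successors {w0, w1, w2, w3}): φ is true.
Detail at w3 (counterexample):
  At w3: no accessible worlds, so ◇s is false.

No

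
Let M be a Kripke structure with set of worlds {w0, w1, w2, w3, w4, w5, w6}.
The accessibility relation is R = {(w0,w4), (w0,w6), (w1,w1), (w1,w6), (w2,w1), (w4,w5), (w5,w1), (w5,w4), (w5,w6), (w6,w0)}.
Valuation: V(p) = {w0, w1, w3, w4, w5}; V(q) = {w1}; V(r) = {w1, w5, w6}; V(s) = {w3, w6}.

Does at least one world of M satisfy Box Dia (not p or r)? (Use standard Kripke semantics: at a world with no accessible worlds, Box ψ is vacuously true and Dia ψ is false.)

Recall that Box ψ holds at a world iff ψ holds at every accessible world, and Dia ψ holds iff ψ holds at some accessible world.
Let φ = Box Dia (not p or r). Evaluate φ at each world:
  w0 (successors {w4, w6}): φ is false.
  w1 (successors {w1, w6}): φ is false.
  w2 (successors {w1}): φ is true.
  w3 (successors ∅): φ is true.
  w4 (successors {w5}): φ is true.
  w5 (successors {w1, w4, w6}): φ is false.
  w6 (successors {w0}): φ is true.
Detail at w2 (witness):
  At w2: Box Dia (not p or r) requires Dia (not p or r) at every successor {w1}.
      At w1: Dia (not p or r) requires not p or r at some successor in {w1, w6}.
        not p or r holds at w1, so Dia (not p or r) is true at w1.
  So Box Dia (not p or r) is true at w2.

Yes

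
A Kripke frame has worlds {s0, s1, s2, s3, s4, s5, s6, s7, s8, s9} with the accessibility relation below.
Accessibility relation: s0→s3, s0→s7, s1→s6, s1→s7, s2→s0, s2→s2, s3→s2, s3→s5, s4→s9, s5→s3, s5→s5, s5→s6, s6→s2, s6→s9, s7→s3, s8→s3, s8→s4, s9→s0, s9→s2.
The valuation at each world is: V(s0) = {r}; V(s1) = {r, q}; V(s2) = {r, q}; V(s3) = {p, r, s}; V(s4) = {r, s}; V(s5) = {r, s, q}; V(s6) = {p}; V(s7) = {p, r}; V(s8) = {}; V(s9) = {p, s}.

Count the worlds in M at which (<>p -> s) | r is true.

8

Let φ = (<>p -> s) | r. Evaluate φ at each world:
  s0 (successors {s3, s7}): φ is true.
  s1 (successors {s6, s7}): φ is true.
  s2 (successors {s0, s2}): φ is true.
  s3 (successors {s2, s5}): φ is true.
  s4 (successors {s9}): φ is true.
  s5 (successors {s3, s5, s6}): φ is true.
  s6 (successors {s2, s9}): φ is false.
  s7 (successors {s3}): φ is true.
  s8 (successors {s3, s4}): φ is false.
  s9 (successors {s0, s2}): φ is true.
For instance, at s5:
  At s5: <>p -> s is true, r is true, so (<>p -> s) | r is true.
    At s5: <>p is true, s is true, so <>p -> s is true.
      At s5: <>p requires p at some successor in {s3, s5, s6}.
        p holds at s3, so <>p is true at s5.
Satisfying worlds: {s0, s1, s2, s3, s4, s5, s7, s9}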